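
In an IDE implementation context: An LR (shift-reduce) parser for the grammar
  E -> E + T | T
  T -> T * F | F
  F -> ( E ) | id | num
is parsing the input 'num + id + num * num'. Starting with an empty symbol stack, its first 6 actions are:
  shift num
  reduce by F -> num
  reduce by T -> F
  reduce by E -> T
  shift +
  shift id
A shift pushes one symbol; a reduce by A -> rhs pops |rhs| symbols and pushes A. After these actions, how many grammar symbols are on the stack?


Tracking the symbol stack through each action:
  Action 1: shift 'num' : push -> stack = [num] (size 1)
  Action 2: reduce by F -> num : pop 1, push F -> stack = [F] (size 1)
  Action 3: reduce by T -> F : pop 1, push T -> stack = [T] (size 1)
  Action 4: reduce by E -> T : pop 1, push E -> stack = [E] (size 1)
  Action 5: shift '+' : push -> stack = [E, +] (size 2)
  Action 6: shift 'id' : push -> stack = [E, +, id] (size 3)
Final stack size: 3

3


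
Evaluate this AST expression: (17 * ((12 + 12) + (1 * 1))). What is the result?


Expression: (17 * ((12 + 12) + (1 * 1)))
Evaluating step by step:
  12 + 12 = 24
  1 * 1 = 1
  24 + 1 = 25
  17 * 25 = 425
Result: 425

425


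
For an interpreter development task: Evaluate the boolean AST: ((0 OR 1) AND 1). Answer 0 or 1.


Step 1: Evaluate inner node
  0 OR 1 = 1
Step 2: Evaluate root node
  1 AND 1 = 1

1


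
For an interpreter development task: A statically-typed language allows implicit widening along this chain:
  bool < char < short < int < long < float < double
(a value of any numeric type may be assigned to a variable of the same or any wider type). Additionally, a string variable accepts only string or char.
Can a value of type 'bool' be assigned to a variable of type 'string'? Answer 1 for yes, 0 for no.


Target variable type: string
Source value type: bool
Rule: string accepts only {string, char}
  source 'bool' in {string, char}? No
Result: 0

0


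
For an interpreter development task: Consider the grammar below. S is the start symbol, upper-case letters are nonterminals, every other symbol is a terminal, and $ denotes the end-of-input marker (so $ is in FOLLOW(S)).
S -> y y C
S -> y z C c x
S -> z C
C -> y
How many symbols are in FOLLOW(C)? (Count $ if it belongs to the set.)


S is the start symbol and does not occur in any rule body, so FOLLOW(S) = {$}.
Examining every occurrence of C in a rule body:
  S -> y y C : C is at the right end -> add FOLLOW(S) = {$}
  S -> y z C c x : C is followed by terminal 'c' -> add 'c'
  S -> z C : C is at the right end -> add FOLLOW(S) = {$} (already in the set)
  C -> y : C does not occur in the body -> contributes nothing
FOLLOW(C) = {c, $}
Count: 2

2


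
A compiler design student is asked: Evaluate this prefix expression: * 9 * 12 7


Parsing prefix expression: * 9 * 12 7
Step 1: Innermost operation '* 12 7'
  12 * 7 = 84
Step 2: Outer operation '* 9 [84]'
  9 * 84 = 756

756


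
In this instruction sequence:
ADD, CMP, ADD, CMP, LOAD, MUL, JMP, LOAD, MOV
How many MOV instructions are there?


Scanning instruction sequence for MOV:
  Position 1: ADD
  Position 2: CMP
  Position 3: ADD
  Position 4: CMP
  Position 5: LOAD
  Position 6: MUL
  Position 7: JMP
  Position 8: LOAD
  Position 9: MOV <- MATCH
Matches at positions: [9]
Total MOV count: 1

1


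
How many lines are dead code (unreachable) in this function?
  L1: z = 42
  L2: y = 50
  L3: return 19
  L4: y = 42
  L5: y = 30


Analyzing control flow:
  L1: reachable (before return)
  L2: reachable (before return)
  L3: reachable (return statement)
  L4: DEAD (after return at L3)
  L5: DEAD (after return at L3)
Return at L3, total lines = 5
Dead lines: L4 through L5
Count: 2

2


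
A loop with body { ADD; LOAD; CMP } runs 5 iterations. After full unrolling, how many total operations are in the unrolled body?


Loop body operations: ADD, LOAD, CMP (3 ops per iteration)
Unrolling 5 iterations:
  Iteration 1: ADD, LOAD, CMP (3 ops)
  Iteration 2: ADD, LOAD, CMP (3 ops)
  Iteration 3: ADD, LOAD, CMP (3 ops)
  Iteration 4: ADD, LOAD, CMP (3 ops)
  Iteration 5: ADD, LOAD, CMP (3 ops)
Total: 5 iterations * 3 ops/iter = 15 operations

15


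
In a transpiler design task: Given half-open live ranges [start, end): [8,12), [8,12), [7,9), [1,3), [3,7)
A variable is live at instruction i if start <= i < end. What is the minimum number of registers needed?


Live ranges:
  Var0: [8, 12)
  Var1: [8, 12)
  Var2: [7, 9)
  Var3: [1, 3)
  Var4: [3, 7)
Sweep-line events (position, delta, active):
  pos=1 start -> active=1
  pos=3 end -> active=0
  pos=3 start -> active=1
  pos=7 end -> active=0
  pos=7 start -> active=1
  pos=8 start -> active=2
  pos=8 start -> active=3
  pos=9 end -> active=2
  pos=12 end -> active=1
  pos=12 end -> active=0
Maximum simultaneous active: 3
Minimum registers needed: 3

3


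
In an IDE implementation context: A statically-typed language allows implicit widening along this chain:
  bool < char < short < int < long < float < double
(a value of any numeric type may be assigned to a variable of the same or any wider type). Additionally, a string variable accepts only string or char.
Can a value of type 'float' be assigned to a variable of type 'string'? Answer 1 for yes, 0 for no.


Target variable type: string
Source value type: float
Rule: string accepts only {string, char}
  source 'float' in {string, char}? No
Result: 0

0


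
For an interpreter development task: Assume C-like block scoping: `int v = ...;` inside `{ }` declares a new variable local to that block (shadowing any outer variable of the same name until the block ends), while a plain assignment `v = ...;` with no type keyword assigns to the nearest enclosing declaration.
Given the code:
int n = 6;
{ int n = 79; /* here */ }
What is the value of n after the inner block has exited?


Analyzing scoping rules:
Outer scope: declares n = 6
Inner block: 'int n = 79;' declares a NEW n that shadows the outer one
When the block exits the inner n goes out of scope; the outer n was never modified -> 6
Result: 6

6


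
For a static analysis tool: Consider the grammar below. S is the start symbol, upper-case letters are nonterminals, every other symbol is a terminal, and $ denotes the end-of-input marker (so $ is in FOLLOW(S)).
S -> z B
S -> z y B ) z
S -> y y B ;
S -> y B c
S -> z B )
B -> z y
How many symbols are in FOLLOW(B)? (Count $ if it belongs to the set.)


S is the start symbol and does not occur in any rule body, so FOLLOW(S) = {$}.
Examining every occurrence of B in a rule body:
  S -> z B : B is at the right end -> add FOLLOW(S) = {$}
  S -> z y B ) z : B is followed by terminal ')' -> add ')'
  S -> y y B ; : B is followed by terminal ';' -> add ';'
  S -> y B c : B is followed by terminal 'c' -> add 'c'
  S -> z B ) : B is followed by terminal ')' -> add ')' (already in the set)
  B -> z y : B does not occur in the body -> contributes nothing
FOLLOW(B) = {), ;, c, $}
Count: 4

4


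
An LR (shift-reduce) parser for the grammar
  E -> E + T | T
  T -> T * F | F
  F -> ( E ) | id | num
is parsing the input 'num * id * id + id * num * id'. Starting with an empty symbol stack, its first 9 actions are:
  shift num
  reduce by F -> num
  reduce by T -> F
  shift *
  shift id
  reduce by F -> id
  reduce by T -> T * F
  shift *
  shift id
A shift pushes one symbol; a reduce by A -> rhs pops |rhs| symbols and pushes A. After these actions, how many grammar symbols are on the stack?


Tracking the symbol stack through each action:
  Action 1: shift 'num' : push -> stack = [num] (size 1)
  Action 2: reduce by F -> num : pop 1, push F -> stack = [F] (size 1)
  Action 3: reduce by T -> F : pop 1, push T -> stack = [T] (size 1)
  Action 4: shift '*' : push -> stack = [T, *] (size 2)
  Action 5: shift 'id' : push -> stack = [T, *, id] (size 3)
  Action 6: reduce by F -> id : pop 1, push F -> stack = [T, *, F] (size 3)
  Action 7: reduce by T -> T * F : pop 3, push T -> stack = [T] (size 1)
  Action 8: shift '*' : push -> stack = [T, *] (size 2)
  Action 9: shift 'id' : push -> stack = [T, *, id] (size 3)
Final stack size: 3

3


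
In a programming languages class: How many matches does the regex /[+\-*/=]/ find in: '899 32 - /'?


Pattern: /[+\-*/=]/ (operators)
Input: '899 32 - /'
Scanning for matches:
  Match 1: '-'
  Match 2: '/'
Total matches: 2

2


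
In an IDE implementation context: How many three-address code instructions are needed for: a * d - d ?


Expression: a * d - d
Generating three-address code (respecting * over +/- precedence):
  Instruction 1: t1 = a * d
  Instruction 2: t2 = t1 - d
Total instructions: 2

2


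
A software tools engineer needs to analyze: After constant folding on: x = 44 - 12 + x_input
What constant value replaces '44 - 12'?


Identifying constant sub-expression:
  Original: x = 44 - 12 + x_input
  44 and 12 are both compile-time constants
  Evaluating: 44 - 12 = 32
  After folding: x = 32 + x_input

32


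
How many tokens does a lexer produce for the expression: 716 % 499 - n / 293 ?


Scanning '716 % 499 - n / 293'
Token 1: '716' -> integer_literal
Token 2: '%' -> operator
Token 3: '499' -> integer_literal
Token 4: '-' -> operator
Token 5: 'n' -> identifier
Token 6: '/' -> operator
Token 7: '293' -> integer_literal
Total tokens: 7

7


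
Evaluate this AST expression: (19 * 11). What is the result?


Expression: (19 * 11)
Evaluating step by step:
  19 * 11 = 209
Result: 209

209


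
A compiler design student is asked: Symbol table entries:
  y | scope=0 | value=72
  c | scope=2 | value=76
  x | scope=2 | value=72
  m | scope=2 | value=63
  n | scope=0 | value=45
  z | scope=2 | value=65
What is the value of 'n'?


Searching symbol table for 'n':
  y | scope=0 | value=72
  c | scope=2 | value=76
  x | scope=2 | value=72
  m | scope=2 | value=63
  n | scope=0 | value=45 <- MATCH
  z | scope=2 | value=65
Found 'n' at scope 0 with value 45

45


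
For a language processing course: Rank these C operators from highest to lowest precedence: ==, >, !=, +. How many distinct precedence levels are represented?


Looking up precedence for each operator:
  == -> precedence 3
  > -> precedence 4
  != -> precedence 3
  + -> precedence 5
Sorted highest to lowest: +, >, ==, !=
Distinct precedence values: [5, 4, 3]
Number of distinct levels: 3

3


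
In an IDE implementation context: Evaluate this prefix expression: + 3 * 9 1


Parsing prefix expression: + 3 * 9 1
Step 1: Innermost operation '* 9 1'
  9 * 1 = 9
Step 2: Outer operation '+ 3 [9]'
  3 + 9 = 12

12


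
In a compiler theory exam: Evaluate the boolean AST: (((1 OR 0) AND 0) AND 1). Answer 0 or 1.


Step 1: Evaluate inner node
  1 OR 0 = 1
Step 2: Evaluate next node
  1 AND 0 = 0
Step 3: Evaluate root node
  0 AND 1 = 0

0


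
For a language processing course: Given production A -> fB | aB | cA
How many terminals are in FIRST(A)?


Production: A -> fB | aB | cA
Examining each alternative for leading terminals:
  A -> fB : first terminal = 'f'
  A -> aB : first terminal = 'a'
  A -> cA : first terminal = 'c'
FIRST(A) = {a, c, f}
Count: 3

3


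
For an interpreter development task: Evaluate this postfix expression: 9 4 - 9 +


Processing tokens left to right:
Push 9, Push 4
Pop 9 and 4, compute 9 - 4 = 5, push 5
Push 9
Pop 5 and 9, compute 5 + 9 = 14, push 14
Stack result: 14

14


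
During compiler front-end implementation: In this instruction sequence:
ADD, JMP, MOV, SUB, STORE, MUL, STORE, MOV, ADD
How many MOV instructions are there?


Scanning instruction sequence for MOV:
  Position 1: ADD
  Position 2: JMP
  Position 3: MOV <- MATCH
  Position 4: SUB
  Position 5: STORE
  Position 6: MUL
  Position 7: STORE
  Position 8: MOV <- MATCH
  Position 9: ADD
Matches at positions: [3, 8]
Total MOV count: 2

2


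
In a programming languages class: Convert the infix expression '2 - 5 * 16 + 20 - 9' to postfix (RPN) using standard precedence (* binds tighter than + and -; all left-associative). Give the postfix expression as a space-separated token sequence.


Applying the shunting-yard algorithm:
  Operand 2 -> output
  Push '-' onto operator stack -> op-stack: [-]
  Operand 5 -> output
  Push '*' onto operator stack -> op-stack: [-, *]
  Operand 16 -> output
  See '+' (prec 1); top '*' (prec 2) >= it -> pop '*' to output
  See '+' (prec 1); top '-' (prec 1) >= it -> pop '-' to output
  Push '+' onto operator stack -> op-stack: [+]
  Operand 20 -> output
  See '-' (prec 1); top '+' (prec 1) >= it -> pop '+' to output
  Push '-' onto operator stack -> op-stack: [-]
  Operand 9 -> output
  End of input: pop '-' to output
Postfix result: 2 5 16 * - 20 + 9 -

2 5 16 * - 20 + 9 -


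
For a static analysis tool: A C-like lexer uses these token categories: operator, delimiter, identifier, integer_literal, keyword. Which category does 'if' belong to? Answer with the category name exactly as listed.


Token: 'if'
Checking categories:
  identifier: no
  integer_literal: no
  operator: no
  keyword: YES
  delimiter: no
Category: keyword

keyword


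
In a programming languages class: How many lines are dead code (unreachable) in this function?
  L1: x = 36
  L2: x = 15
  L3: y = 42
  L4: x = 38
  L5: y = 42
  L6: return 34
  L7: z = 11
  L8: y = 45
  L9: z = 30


Analyzing control flow:
  L1: reachable (before return)
  L2: reachable (before return)
  L3: reachable (before return)
  L4: reachable (before return)
  L5: reachable (before return)
  L6: reachable (return statement)
  L7: DEAD (after return at L6)
  L8: DEAD (after return at L6)
  L9: DEAD (after return at L6)
Return at L6, total lines = 9
Dead lines: L7 through L9
Count: 3

3


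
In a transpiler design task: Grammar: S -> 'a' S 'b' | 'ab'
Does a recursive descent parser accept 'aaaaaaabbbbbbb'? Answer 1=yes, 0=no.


Grammar accepts strings of the form a^n b^n (n >= 1)
Word: 'aaaaaaabbbbbbb'
Counting: 7 a's and 7 b's
Check: 7 == 7? Yes
Derivation (S -> aSb applied 6 time(s), then S -> ab): S => aSb => aaSbb => aaaSbbb => aaaaSbbbb => aaaaaSbbbbb => aaaaaaSbbbbbb => aaaaaaabbbbbbb
Accepted

1


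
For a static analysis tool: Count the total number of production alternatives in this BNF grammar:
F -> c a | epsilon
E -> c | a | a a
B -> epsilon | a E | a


Counting alternatives per rule:
  F: 2 alternative(s)
  E: 3 alternative(s)
  B: 3 alternative(s)
Sum: 2 + 3 + 3 = 8

8


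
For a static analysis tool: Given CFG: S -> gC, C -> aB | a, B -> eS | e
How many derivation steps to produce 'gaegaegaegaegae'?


Grammar: S -> gC, C -> aB | a, B -> eS | e
Deriving 'gaegaegaegaegae':
Step 1: S -> gC => gC
Step 2: C -> aB => gaB
Step 3: B -> eS => gaeS
Step 4: S -> gC => gaegC
Step 5: C -> aB => gaegaB
Step 6: B -> eS => gaegaeS
Step 7: S -> gC => gaegaegC
Step 8: C -> aB => gaegaegaB
Step 9: B -> eS => gaegaegaeS
Step 10: S -> gC => gaegaegaegC
Step 11: C -> aB => gaegaegaegaB
Step 12: B -> eS => gaegaegaegaeS
Step 13: S -> gC => gaegaegaegaegC
Step 14: C -> aB => gaegaegaegaegaB
Step 15: B -> e => gaegaegaegaegae
Total derivation steps: 15

15


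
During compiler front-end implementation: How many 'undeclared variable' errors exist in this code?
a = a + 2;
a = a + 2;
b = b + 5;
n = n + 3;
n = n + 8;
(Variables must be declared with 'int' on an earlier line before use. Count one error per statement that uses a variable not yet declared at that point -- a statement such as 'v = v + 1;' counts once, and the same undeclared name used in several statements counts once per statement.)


Scanning code line by line:
  Line 1: use 'a' -> ERROR (undeclared)
  Line 2: use 'a' -> ERROR (undeclared)
  Line 3: use 'b' -> ERROR (undeclared)
  Line 4: use 'n' -> ERROR (undeclared)
  Line 5: use 'n' -> ERROR (undeclared)
Total undeclared variable errors: 5

5


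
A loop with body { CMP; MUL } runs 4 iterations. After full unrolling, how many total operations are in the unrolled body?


Loop body operations: CMP, MUL (2 ops per iteration)
Unrolling 4 iterations:
  Iteration 1: CMP, MUL (2 ops)
  Iteration 2: CMP, MUL (2 ops)
  Iteration 3: CMP, MUL (2 ops)
  Iteration 4: CMP, MUL (2 ops)
Total: 4 iterations * 2 ops/iter = 8 operations

8


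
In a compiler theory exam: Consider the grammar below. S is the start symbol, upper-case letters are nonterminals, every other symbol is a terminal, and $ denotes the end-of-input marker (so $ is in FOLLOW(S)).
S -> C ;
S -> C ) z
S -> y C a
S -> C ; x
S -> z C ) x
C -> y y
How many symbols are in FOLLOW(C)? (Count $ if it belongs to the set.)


S is the start symbol and does not occur in any rule body, so FOLLOW(S) = {$}.
Examining every occurrence of C in a rule body:
  S -> C ; : C is followed by terminal ';' -> add ';'
  S -> C ) z : C is followed by terminal ')' -> add ')'
  S -> y C a : C is followed by terminal 'a' -> add 'a'
  S -> C ; x : C is followed by terminal ';' -> add ';' (already in the set)
  S -> z C ) x : C is followed by terminal ')' -> add ')' (already in the set)
  C -> y y : C does not occur in the body -> contributes nothing
FOLLOW(C) = {), ;, a}
Count: 3

3


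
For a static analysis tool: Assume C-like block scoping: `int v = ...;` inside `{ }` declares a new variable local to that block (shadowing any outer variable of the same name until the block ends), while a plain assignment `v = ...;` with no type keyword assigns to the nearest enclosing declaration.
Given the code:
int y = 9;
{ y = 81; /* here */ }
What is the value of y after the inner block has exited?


Analyzing scoping rules:
Outer scope: declares y = 9
Inner block: 'y = 81;' has no type keyword, so it is an assignment to the outer y (no shadowing)
The assignment changed the outer variable itself, so the new value persists after the block -> 81
Result: 81

81


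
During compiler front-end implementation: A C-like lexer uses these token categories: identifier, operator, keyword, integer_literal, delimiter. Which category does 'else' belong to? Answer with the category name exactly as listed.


Token: 'else'
Checking categories:
  identifier: no
  integer_literal: no
  operator: no
  keyword: YES
  delimiter: no
Category: keyword

keyword


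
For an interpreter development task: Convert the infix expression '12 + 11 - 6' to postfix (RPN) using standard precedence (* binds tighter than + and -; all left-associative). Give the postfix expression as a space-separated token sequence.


Applying the shunting-yard algorithm:
  Operand 12 -> output
  Push '+' onto operator stack -> op-stack: [+]
  Operand 11 -> output
  See '-' (prec 1); top '+' (prec 1) >= it -> pop '+' to output
  Push '-' onto operator stack -> op-stack: [-]
  Operand 6 -> output
  End of input: pop '-' to output
Postfix result: 12 11 + 6 -

12 11 + 6 -


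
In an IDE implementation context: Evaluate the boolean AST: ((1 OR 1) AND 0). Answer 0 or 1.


Step 1: Evaluate inner node
  1 OR 1 = 1
Step 2: Evaluate root node
  1 AND 0 = 0

0


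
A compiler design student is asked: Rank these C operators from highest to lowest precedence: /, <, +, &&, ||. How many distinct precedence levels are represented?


Looking up precedence for each operator:
  / -> precedence 6
  < -> precedence 4
  + -> precedence 5
  && -> precedence 2
  || -> precedence 1
Sorted highest to lowest: /, +, <, &&, ||
Distinct precedence values: [6, 5, 4, 2, 1]
Number of distinct levels: 5

5


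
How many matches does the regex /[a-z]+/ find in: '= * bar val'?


Pattern: /[a-z]+/ (identifiers)
Input: '= * bar val'
Scanning for matches:
  Match 1: 'bar'
  Match 2: 'val'
Total matches: 2

2


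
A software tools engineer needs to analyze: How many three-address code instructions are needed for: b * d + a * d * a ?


Expression: b * d + a * d * a
Generating three-address code (respecting * over +/- precedence):
  Instruction 1: t1 = b * d
  Instruction 2: t2 = a * d
  Instruction 3: t3 = t2 * a
  Instruction 4: t4 = t1 + t3
Total instructions: 4

4


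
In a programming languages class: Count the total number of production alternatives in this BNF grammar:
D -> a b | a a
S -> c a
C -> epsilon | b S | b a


Counting alternatives per rule:
  D: 2 alternative(s)
  S: 1 alternative(s)
  C: 3 alternative(s)
Sum: 2 + 1 + 3 = 6

6


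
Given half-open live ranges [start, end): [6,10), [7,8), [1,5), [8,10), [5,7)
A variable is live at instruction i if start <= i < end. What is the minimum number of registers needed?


Live ranges:
  Var0: [6, 10)
  Var1: [7, 8)
  Var2: [1, 5)
  Var3: [8, 10)
  Var4: [5, 7)
Sweep-line events (position, delta, active):
  pos=1 start -> active=1
  pos=5 end -> active=0
  pos=5 start -> active=1
  pos=6 start -> active=2
  pos=7 end -> active=1
  pos=7 start -> active=2
  pos=8 end -> active=1
  pos=8 start -> active=2
  pos=10 end -> active=1
  pos=10 end -> active=0
Maximum simultaneous active: 2
Minimum registers needed: 2

2


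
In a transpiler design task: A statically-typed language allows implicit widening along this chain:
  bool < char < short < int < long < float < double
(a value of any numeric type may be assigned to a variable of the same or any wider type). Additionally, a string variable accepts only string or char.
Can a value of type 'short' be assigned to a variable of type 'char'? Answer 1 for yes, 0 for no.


Target variable type: char
Source value type: short
Numeric ranks: short=2, char=1
Widening allowed iff rank(source) <= rank(target): 2 <= 1? No
Result: 0

0


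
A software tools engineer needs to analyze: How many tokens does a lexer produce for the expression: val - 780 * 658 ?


Scanning 'val - 780 * 658'
Token 1: 'val' -> identifier
Token 2: '-' -> operator
Token 3: '780' -> integer_literal
Token 4: '*' -> operator
Token 5: '658' -> integer_literal
Total tokens: 5

5


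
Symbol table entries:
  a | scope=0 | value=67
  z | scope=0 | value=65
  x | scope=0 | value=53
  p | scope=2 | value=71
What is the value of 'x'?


Searching symbol table for 'x':
  a | scope=0 | value=67
  z | scope=0 | value=65
  x | scope=0 | value=53 <- MATCH
  p | scope=2 | value=71
Found 'x' at scope 0 with value 53

53


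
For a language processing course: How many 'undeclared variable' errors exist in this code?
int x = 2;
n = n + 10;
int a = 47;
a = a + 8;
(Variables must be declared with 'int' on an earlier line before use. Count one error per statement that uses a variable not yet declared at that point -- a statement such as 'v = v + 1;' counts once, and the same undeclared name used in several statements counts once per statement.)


Scanning code line by line:
  Line 1: declare 'x' -> declared = ['x']
  Line 2: use 'n' -> ERROR (undeclared)
  Line 3: declare 'a' -> declared = ['a', 'x']
  Line 4: use 'a' -> OK (declared)
Total undeclared variable errors: 1

1


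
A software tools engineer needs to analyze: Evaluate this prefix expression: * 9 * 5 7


Parsing prefix expression: * 9 * 5 7
Step 1: Innermost operation '* 5 7'
  5 * 7 = 35
Step 2: Outer operation '* 9 [35]'
  9 * 35 = 315

315


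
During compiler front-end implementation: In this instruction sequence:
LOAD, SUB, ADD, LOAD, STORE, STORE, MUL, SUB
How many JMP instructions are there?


Scanning instruction sequence for JMP:
  Position 1: LOAD
  Position 2: SUB
  Position 3: ADD
  Position 4: LOAD
  Position 5: STORE
  Position 6: STORE
  Position 7: MUL
  Position 8: SUB
Matches at positions: []
Total JMP count: 0

0


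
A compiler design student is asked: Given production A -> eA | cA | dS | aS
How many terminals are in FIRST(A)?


Production: A -> eA | cA | dS | aS
Examining each alternative for leading terminals:
  A -> eA : first terminal = 'e'
  A -> cA : first terminal = 'c'
  A -> dS : first terminal = 'd'
  A -> aS : first terminal = 'a'
FIRST(A) = {a, c, d, e}
Count: 4

4


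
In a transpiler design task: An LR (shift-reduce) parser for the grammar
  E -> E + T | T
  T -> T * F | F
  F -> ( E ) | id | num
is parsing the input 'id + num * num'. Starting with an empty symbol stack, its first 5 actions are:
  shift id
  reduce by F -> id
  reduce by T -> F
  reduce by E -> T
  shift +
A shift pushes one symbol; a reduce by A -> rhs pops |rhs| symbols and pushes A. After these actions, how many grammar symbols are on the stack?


Tracking the symbol stack through each action:
  Action 1: shift 'id' : push -> stack = [id] (size 1)
  Action 2: reduce by F -> id : pop 1, push F -> stack = [F] (size 1)
  Action 3: reduce by T -> F : pop 1, push T -> stack = [T] (size 1)
  Action 4: reduce by E -> T : pop 1, push E -> stack = [E] (size 1)
  Action 5: shift '+' : push -> stack = [E, +] (size 2)
Final stack size: 2

2


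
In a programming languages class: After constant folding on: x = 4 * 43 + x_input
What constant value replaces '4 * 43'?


Identifying constant sub-expression:
  Original: x = 4 * 43 + x_input
  4 and 43 are both compile-time constants
  Evaluating: 4 * 43 = 172
  After folding: x = 172 + x_input

172


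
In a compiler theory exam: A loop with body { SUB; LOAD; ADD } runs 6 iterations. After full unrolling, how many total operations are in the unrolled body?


Loop body operations: SUB, LOAD, ADD (3 ops per iteration)
Unrolling 6 iterations:
  Iteration 1: SUB, LOAD, ADD (3 ops)
  Iteration 2: SUB, LOAD, ADD (3 ops)
  Iteration 3: SUB, LOAD, ADD (3 ops)
  Iteration 4: SUB, LOAD, ADD (3 ops)
  Iteration 5: SUB, LOAD, ADD (3 ops)
  Iteration 6: SUB, LOAD, ADD (3 ops)
Total: 6 iterations * 3 ops/iter = 18 operations

18


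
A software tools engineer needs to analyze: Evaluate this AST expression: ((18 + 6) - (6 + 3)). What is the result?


Expression: ((18 + 6) - (6 + 3))
Evaluating step by step:
  18 + 6 = 24
  6 + 3 = 9
  24 - 9 = 15
Result: 15

15


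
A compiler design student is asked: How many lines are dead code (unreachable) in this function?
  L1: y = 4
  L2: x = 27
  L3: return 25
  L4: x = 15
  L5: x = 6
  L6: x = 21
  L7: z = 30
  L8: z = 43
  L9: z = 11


Analyzing control flow:
  L1: reachable (before return)
  L2: reachable (before return)
  L3: reachable (return statement)
  L4: DEAD (after return at L3)
  L5: DEAD (after return at L3)
  L6: DEAD (after return at L3)
  L7: DEAD (after return at L3)
  L8: DEAD (after return at L3)
  L9: DEAD (after return at L3)
Return at L3, total lines = 9
Dead lines: L4 through L9
Count: 6

6


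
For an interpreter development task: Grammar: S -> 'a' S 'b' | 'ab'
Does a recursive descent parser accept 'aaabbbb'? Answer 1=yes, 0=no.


Grammar accepts strings of the form a^n b^n (n >= 1)
Word: 'aaabbbb'
Counting: 3 a's and 4 b's
Check: 3 == 4? No
Mismatch: a-count != b-count
Rejected

0


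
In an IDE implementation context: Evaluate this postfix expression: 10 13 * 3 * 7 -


Processing tokens left to right:
Push 10, Push 13
Pop 10 and 13, compute 10 * 13 = 130, push 130
Push 3
Pop 130 and 3, compute 130 * 3 = 390, push 390
Push 7
Pop 390 and 7, compute 390 - 7 = 383, push 383
Stack result: 383

383


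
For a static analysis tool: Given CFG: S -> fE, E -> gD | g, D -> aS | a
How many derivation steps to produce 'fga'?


Grammar: S -> fE, E -> gD | g, D -> aS | a
Deriving 'fga':
Step 1: S -> fE => fE
Step 2: E -> gD => fgD
Step 3: D -> a => fga
Total derivation steps: 3

3


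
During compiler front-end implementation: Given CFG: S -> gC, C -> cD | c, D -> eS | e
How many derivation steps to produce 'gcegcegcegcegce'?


Grammar: S -> gC, C -> cD | c, D -> eS | e
Deriving 'gcegcegcegcegce':
Step 1: S -> gC => gC
Step 2: C -> cD => gcD
Step 3: D -> eS => gceS
Step 4: S -> gC => gcegC
Step 5: C -> cD => gcegcD
Step 6: D -> eS => gcegceS
Step 7: S -> gC => gcegcegC
Step 8: C -> cD => gcegcegcD
Step 9: D -> eS => gcegcegceS
Step 10: S -> gC => gcegcegcegC
Step 11: C -> cD => gcegcegcegcD
Step 12: D -> eS => gcegcegcegceS
Step 13: S -> gC => gcegcegcegcegC
Step 14: C -> cD => gcegcegcegcegcD
Step 15: D -> e => gcegcegcegcegce
Total derivation steps: 15

15


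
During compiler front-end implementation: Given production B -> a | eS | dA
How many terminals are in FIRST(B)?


Production: B -> a | eS | dA
Examining each alternative for leading terminals:
  B -> a : first terminal = 'a'
  B -> eS : first terminal = 'e'
  B -> dA : first terminal = 'd'
FIRST(B) = {a, d, e}
Count: 3

3


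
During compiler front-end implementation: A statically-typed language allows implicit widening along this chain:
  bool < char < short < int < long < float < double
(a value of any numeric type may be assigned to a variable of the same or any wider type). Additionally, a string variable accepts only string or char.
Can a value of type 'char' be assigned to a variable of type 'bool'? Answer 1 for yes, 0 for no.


Target variable type: bool
Source value type: char
Numeric ranks: char=1, bool=0
Widening allowed iff rank(source) <= rank(target): 1 <= 0? No
Result: 0

0


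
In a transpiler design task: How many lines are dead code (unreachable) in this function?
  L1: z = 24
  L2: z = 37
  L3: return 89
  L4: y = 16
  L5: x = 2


Analyzing control flow:
  L1: reachable (before return)
  L2: reachable (before return)
  L3: reachable (return statement)
  L4: DEAD (after return at L3)
  L5: DEAD (after return at L3)
Return at L3, total lines = 5
Dead lines: L4 through L5
Count: 2

2


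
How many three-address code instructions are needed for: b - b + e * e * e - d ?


Expression: b - b + e * e * e - d
Generating three-address code (respecting * over +/- precedence):
  Instruction 1: t1 = e * e
  Instruction 2: t2 = t1 * e
  Instruction 3: t3 = b - b
  Instruction 4: t4 = t3 + t2
  Instruction 5: t5 = t4 - d
Total instructions: 5

5


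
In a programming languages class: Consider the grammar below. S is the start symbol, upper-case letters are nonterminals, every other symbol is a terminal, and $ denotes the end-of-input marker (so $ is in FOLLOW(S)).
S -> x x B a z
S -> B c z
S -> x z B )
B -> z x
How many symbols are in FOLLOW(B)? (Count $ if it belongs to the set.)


S is the start symbol and does not occur in any rule body, so FOLLOW(S) = {$}.
Examining every occurrence of B in a rule body:
  S -> x x B a z : B is followed by terminal 'a' -> add 'a'
  S -> B c z : B is followed by terminal 'c' -> add 'c'
  S -> x z B ) : B is followed by terminal ')' -> add ')'
  B -> z x : B does not occur in the body -> contributes nothing
FOLLOW(B) = {), a, c}
Count: 3

3


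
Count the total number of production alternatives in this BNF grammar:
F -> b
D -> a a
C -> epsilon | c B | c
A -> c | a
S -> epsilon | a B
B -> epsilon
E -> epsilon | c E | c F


Counting alternatives per rule:
  F: 1 alternative(s)
  D: 1 alternative(s)
  C: 3 alternative(s)
  A: 2 alternative(s)
  S: 2 alternative(s)
  B: 1 alternative(s)
  E: 3 alternative(s)
Sum: 1 + 1 + 3 + 2 + 2 + 1 + 3 = 13

13


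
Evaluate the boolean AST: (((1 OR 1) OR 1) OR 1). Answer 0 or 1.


Step 1: Evaluate inner node
  1 OR 1 = 1
Step 2: Evaluate next node
  1 OR 1 = 1
Step 3: Evaluate root node
  1 OR 1 = 1

1


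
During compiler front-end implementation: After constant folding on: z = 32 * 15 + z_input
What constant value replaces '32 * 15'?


Identifying constant sub-expression:
  Original: z = 32 * 15 + z_input
  32 and 15 are both compile-time constants
  Evaluating: 32 * 15 = 480
  After folding: z = 480 + z_input

480


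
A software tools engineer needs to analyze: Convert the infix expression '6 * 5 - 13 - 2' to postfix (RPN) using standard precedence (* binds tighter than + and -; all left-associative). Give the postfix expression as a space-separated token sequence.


Applying the shunting-yard algorithm:
  Operand 6 -> output
  Push '*' onto operator stack -> op-stack: [*]
  Operand 5 -> output
  See '-' (prec 1); top '*' (prec 2) >= it -> pop '*' to output
  Push '-' onto operator stack -> op-stack: [-]
  Operand 13 -> output
  See '-' (prec 1); top '-' (prec 1) >= it -> pop '-' to output
  Push '-' onto operator stack -> op-stack: [-]
  Operand 2 -> output
  End of input: pop '-' to output
Postfix result: 6 5 * 13 - 2 -

6 5 * 13 - 2 -


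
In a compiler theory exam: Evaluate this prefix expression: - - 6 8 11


Parsing prefix expression: - - 6 8 11
Step 1: Innermost operation '- 6 8'
  6 - 8 = -2
Step 2: Outer operation '- [-2] 11'
  -2 - 11 = -13

-13


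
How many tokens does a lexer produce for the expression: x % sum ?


Scanning 'x % sum'
Token 1: 'x' -> identifier
Token 2: '%' -> operator
Token 3: 'sum' -> identifier
Total tokens: 3

3


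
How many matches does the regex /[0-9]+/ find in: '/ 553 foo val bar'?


Pattern: /[0-9]+/ (int literals)
Input: '/ 553 foo val bar'
Scanning for matches:
  Match 1: '553'
Total matches: 1

1


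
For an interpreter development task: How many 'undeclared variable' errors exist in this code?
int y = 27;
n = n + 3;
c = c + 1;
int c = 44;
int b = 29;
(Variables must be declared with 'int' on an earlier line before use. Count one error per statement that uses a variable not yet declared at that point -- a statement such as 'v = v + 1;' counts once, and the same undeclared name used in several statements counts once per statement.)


Scanning code line by line:
  Line 1: declare 'y' -> declared = ['y']
  Line 2: use 'n' -> ERROR (undeclared)
  Line 3: use 'c' -> ERROR (undeclared)
  Line 4: declare 'c' -> declared = ['c', 'y']
  Line 5: declare 'b' -> declared = ['b', 'c', 'y']
Total undeclared variable errors: 2

2


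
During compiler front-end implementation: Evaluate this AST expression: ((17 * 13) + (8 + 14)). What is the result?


Expression: ((17 * 13) + (8 + 14))
Evaluating step by step:
  17 * 13 = 221
  8 + 14 = 22
  221 + 22 = 243
Result: 243

243


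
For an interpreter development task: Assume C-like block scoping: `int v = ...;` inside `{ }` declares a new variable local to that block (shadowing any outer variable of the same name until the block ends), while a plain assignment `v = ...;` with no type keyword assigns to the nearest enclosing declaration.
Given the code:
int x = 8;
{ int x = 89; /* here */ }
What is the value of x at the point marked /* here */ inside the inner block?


Analyzing scoping rules:
Outer scope: declares x = 8
Inner block: 'int x = 89;' declares a NEW x that shadows the outer one
Inside the block the inner declaration is in scope -> 89
Result: 89

89


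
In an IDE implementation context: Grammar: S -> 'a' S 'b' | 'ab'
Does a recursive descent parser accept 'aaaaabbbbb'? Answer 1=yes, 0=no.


Grammar accepts strings of the form a^n b^n (n >= 1)
Word: 'aaaaabbbbb'
Counting: 5 a's and 5 b's
Check: 5 == 5? Yes
Derivation (S -> aSb applied 4 time(s), then S -> ab): S => aSb => aaSbb => aaaSbbb => aaaaSbbbb => aaaaabbbbb
Accepted

1


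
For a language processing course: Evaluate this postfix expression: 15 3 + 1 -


Processing tokens left to right:
Push 15, Push 3
Pop 15 and 3, compute 15 + 3 = 18, push 18
Push 1
Pop 18 and 1, compute 18 - 1 = 17, push 17
Stack result: 17

17


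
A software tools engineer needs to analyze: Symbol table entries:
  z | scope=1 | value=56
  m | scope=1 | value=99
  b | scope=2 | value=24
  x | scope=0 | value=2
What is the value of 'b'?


Searching symbol table for 'b':
  z | scope=1 | value=56
  m | scope=1 | value=99
  b | scope=2 | value=24 <- MATCH
  x | scope=0 | value=2
Found 'b' at scope 2 with value 24

24


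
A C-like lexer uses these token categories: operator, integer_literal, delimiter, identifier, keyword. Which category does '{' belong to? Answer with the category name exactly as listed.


Token: '{'
Checking categories:
  identifier: no
  integer_literal: no
  operator: no
  keyword: no
  delimiter: YES
Category: delimiter

delimiter


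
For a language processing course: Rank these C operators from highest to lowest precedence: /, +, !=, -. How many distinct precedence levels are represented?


Looking up precedence for each operator:
  / -> precedence 6
  + -> precedence 5
  != -> precedence 3
  - -> precedence 5
Sorted highest to lowest: /, +, -, !=
Distinct precedence values: [6, 5, 3]
Number of distinct levels: 3

3


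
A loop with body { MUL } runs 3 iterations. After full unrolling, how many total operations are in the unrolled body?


Loop body operations: MUL (1 op per iteration)
Unrolling 3 iterations:
  Iteration 1: MUL (1 ops)
  Iteration 2: MUL (1 ops)
  Iteration 3: MUL (1 ops)
Total: 3 iterations * 1 ops/iter = 3 operations

3


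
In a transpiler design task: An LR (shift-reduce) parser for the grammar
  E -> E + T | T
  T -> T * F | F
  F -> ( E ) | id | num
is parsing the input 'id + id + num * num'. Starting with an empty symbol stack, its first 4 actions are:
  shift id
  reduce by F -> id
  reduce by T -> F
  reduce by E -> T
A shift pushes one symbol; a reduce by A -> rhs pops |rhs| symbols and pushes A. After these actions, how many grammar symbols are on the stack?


Tracking the symbol stack through each action:
  Action 1: shift 'id' : push -> stack = [id] (size 1)
  Action 2: reduce by F -> id : pop 1, push F -> stack = [F] (size 1)
  Action 3: reduce by T -> F : pop 1, push T -> stack = [T] (size 1)
  Action 4: reduce by E -> T : pop 1, push E -> stack = [E] (size 1)
Final stack size: 1

1


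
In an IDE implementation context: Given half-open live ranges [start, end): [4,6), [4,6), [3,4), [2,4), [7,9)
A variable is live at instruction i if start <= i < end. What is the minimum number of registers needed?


Live ranges:
  Var0: [4, 6)
  Var1: [4, 6)
  Var2: [3, 4)
  Var3: [2, 4)
  Var4: [7, 9)
Sweep-line events (position, delta, active):
  pos=2 start -> active=1
  pos=3 start -> active=2
  pos=4 end -> active=1
  pos=4 end -> active=0
  pos=4 start -> active=1
  pos=4 start -> active=2
  pos=6 end -> active=1
  pos=6 end -> active=0
  pos=7 start -> active=1
  pos=9 end -> active=0
Maximum simultaneous active: 2
Minimum registers needed: 2

2


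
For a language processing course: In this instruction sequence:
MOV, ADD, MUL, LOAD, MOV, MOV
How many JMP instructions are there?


Scanning instruction sequence for JMP:
  Position 1: MOV
  Position 2: ADD
  Position 3: MUL
  Position 4: LOAD
  Position 5: MOV
  Position 6: MOV
Matches at positions: []
Total JMP count: 0

0


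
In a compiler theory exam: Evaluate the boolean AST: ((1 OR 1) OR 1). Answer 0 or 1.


Step 1: Evaluate inner node
  1 OR 1 = 1
Step 2: Evaluate root node
  1 OR 1 = 1

1


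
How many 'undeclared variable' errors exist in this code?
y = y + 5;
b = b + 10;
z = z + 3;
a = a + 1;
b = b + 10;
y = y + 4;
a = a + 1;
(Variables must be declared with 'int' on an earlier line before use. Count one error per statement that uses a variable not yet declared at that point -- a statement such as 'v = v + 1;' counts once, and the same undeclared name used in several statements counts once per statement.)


Scanning code line by line:
  Line 1: use 'y' -> ERROR (undeclared)
  Line 2: use 'b' -> ERROR (undeclared)
  Line 3: use 'z' -> ERROR (undeclared)
  Line 4: use 'a' -> ERROR (undeclared)
  Line 5: use 'b' -> ERROR (undeclared)
  Line 6: use 'y' -> ERROR (undeclared)
  Line 7: use 'a' -> ERROR (undeclared)
Total undeclared variable errors: 7

7


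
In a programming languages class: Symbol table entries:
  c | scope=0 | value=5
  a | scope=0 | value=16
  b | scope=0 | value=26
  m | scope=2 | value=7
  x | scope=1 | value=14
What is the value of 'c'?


Searching symbol table for 'c':
  c | scope=0 | value=5 <- MATCH
  a | scope=0 | value=16
  b | scope=0 | value=26
  m | scope=2 | value=7
  x | scope=1 | value=14
Found 'c' at scope 0 with value 5

5


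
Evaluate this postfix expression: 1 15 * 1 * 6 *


Processing tokens left to right:
Push 1, Push 15
Pop 1 and 15, compute 1 * 15 = 15, push 15
Push 1
Pop 15 and 1, compute 15 * 1 = 15, push 15
Push 6
Pop 15 and 6, compute 15 * 6 = 90, push 90
Stack result: 90

90


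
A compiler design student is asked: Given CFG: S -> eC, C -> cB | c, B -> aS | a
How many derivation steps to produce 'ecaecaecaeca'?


Grammar: S -> eC, C -> cB | c, B -> aS | a
Deriving 'ecaecaecaeca':
Step 1: S -> eC => eC
Step 2: C -> cB => ecB
Step 3: B -> aS => ecaS
Step 4: S -> eC => ecaeC
Step 5: C -> cB => ecaecB
Step 6: B -> aS => ecaecaS
Step 7: S -> eC => ecaecaeC
Step 8: C -> cB => ecaecaecB
Step 9: B -> aS => ecaecaecaS
Step 10: S -> eC => ecaecaecaeC
Step 11: C -> cB => ecaecaecaecB
Step 12: B -> a => ecaecaecaeca
Total derivation steps: 12

12
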